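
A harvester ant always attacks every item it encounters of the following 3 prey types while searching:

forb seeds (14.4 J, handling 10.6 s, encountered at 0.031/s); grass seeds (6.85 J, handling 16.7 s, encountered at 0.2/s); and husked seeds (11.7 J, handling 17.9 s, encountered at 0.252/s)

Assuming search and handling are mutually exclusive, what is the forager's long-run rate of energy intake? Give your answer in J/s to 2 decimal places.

0.52 J/s

R = Σλ_iE_i / (1 + Σλ_ih_i)
Numerator: 0.031×14.4 + 0.2×6.85 + 0.252×11.7 = 4.765
Denominator: 1 + 0.031×10.6 + 0.2×16.7 + 0.252×17.9 = 9.179
R = 4.765/9.179 = 0.5191 J/s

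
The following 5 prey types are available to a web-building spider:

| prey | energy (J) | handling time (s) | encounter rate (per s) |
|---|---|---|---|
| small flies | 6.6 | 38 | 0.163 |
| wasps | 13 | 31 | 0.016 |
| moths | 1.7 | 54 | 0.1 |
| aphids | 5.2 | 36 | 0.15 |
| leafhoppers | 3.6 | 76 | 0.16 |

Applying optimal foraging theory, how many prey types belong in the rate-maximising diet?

Profitabilities (E/h, J/s): wasps 0.419, small flies 0.174, aphids 0.144, leafhoppers 0.0474, moths 0.0315. Add prey in this order while the next type's profitability exceeds the intake rate on those already taken.
Rate on top 1: 0.139. small flies: 0.174 > 0.139 → include.
Rate on top 2: 0.1669. aphids: 0.144 < 0.1669 → exclude; stop.
Optimal diet: wasps, small flies — 2 of 5 types.

2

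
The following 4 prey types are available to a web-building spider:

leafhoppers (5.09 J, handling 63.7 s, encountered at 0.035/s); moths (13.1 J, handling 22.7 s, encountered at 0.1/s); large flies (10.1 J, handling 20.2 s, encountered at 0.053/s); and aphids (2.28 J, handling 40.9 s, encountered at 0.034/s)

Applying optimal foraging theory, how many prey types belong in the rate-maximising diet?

2

Rank by E/h (J/s): moths 0.577, large flies 0.5, leafhoppers 0.0799, aphids 0.0557. Include each in turn until the next type's E/h falls below the running intake rate.
Rate on top 1: 0.4006. large flies: 0.5 > 0.4006 → include.
Rate on top 2: 0.4251. leafhoppers: 0.0799 < 0.4251 → exclude; stop.
Optimal diet: moths, large flies — 2 of 4 types.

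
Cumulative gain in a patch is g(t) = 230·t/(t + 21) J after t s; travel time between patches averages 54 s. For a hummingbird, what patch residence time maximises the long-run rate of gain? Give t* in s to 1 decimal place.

Optimal t* satisfies g'(t*) = g(t*)/(T + t*).
g'(t) = 230·21/(t + 21)². Setting 230·21/(t+21)² = 230t/[(t+21)(54+t)] gives 21(54+t) = t(t+21), so t² = 21×54 = 1134.
t* = √1134 = 33.67 s.

33.7 s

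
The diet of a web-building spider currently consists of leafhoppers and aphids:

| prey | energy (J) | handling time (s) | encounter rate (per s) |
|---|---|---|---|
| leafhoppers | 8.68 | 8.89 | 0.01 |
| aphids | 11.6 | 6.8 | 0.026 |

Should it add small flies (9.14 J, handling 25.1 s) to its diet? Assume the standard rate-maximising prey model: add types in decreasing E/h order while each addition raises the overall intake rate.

Current rate: (0.01×8.68 + 0.026×11.6)/(1 + 0.01×8.89 + 0.026×6.8) = 0.3069 J/s.
small flies: E/h = 9.14/25.1 = 0.3641 J/s.
0.3641 > 0.3069, so adding small flies raises the average — include it.

Yes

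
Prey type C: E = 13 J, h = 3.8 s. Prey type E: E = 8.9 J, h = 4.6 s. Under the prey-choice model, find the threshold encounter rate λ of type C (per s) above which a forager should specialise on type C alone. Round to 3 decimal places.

Drop type E once their profitability E₂/h₂ falls below the rate achievable on type C alone: E₂/h₂ = λE₁/(1 + λh₁).
Solve for λ: λE₁h₂ = E₂(1 + λh₁) → λ(E₁h₂ − E₂h₁) = E₂ → λ = E₂/(E₁h₂ − E₂h₁).
λ = 8.9/(13×4.6 − 8.9×3.8) = 8.9/25.98 = 0.3426 per s.

0.343 per s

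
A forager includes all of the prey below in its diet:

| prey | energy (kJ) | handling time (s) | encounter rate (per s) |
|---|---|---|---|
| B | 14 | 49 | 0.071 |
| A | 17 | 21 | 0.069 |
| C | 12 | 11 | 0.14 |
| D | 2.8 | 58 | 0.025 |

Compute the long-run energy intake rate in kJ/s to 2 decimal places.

0.44 kJ/s

Energy encountered per unit search time: 0.071×14 + 0.069×17 + 0.14×12 + 0.025×2.8 = 3.917 kJ/s.
Handling time per unit search time: 0.071×49 + 0.069×21 + 0.14×11 + 0.025×58 = 7.918.
Rate = 3.917/(1 + 7.918) = 0.4392 kJ/s.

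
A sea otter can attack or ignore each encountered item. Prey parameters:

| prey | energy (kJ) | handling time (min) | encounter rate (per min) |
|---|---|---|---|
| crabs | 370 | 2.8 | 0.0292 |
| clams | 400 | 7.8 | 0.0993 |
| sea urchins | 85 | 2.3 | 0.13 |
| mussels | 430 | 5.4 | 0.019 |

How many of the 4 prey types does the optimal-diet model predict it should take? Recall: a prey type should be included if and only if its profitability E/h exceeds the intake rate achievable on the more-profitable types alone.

4

E/h in descending order: crabs 132, mussels 79.6, clams 51.3, sea urchins 37 kJ/min. The optimal diet is the largest prefix of this list for which every included type satisfies E_i/h_i > R on the types above it.
Rate on top 1: 9.987. mussels: 79.6 > 9.987 → include.
Rate on top 2: 16.02. clams: 51.3 > 16.02 → include.
Rate on top 3: 29.96. sea urchins: 37 > 29.96 → include.
Optimal diet: crabs, mussels, clams, sea urchins — 4 of 4 types.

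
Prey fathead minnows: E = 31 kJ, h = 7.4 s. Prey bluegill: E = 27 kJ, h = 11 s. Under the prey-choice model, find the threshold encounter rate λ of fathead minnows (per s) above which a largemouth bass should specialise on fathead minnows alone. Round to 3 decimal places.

0.191 per s

At the threshold, the rate on fathead minnows alone equals the profitability of bluegill: λ·31/(1 + λ·7.4) = 27/11 = 2.455.
Rearranging, λ(31 − 2.455×7.4) = 2.455, so λ = 2.455/12.84 = 0.1912 per s.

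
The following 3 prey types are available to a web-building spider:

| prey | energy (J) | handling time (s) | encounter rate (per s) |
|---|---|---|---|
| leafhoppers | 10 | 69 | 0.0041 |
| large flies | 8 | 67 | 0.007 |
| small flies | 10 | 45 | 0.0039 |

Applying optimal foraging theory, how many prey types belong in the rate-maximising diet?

3

E/h in descending order: small flies 0.222, leafhoppers 0.145, large flies 0.119 J/s. The optimal diet is the largest prefix of this list for which every included type satisfies E_i/h_i > R on the types above it.
Rate on top 1: 0.03318. leafhoppers: 0.145 > 0.03318 → include.
Rate on top 2: 0.05485. large flies: 0.119 > 0.05485 → include.
Optimal diet: small flies, leafhoppers, large flies — 3 of 3 types.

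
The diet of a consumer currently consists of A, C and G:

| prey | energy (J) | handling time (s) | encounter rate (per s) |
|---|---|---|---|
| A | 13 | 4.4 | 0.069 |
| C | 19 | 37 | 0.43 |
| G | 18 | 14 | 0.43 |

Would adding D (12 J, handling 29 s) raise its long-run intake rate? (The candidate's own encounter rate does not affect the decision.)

No

On A, C and G alone, R = ΣλE/(1+Σλh) = 16.81/23.23 = 0.7234 J/s.
D: E/h = 12/29 = 0.4138 J/s.
0.4138 < 0.7234, so adding D would lower the average — exclude it.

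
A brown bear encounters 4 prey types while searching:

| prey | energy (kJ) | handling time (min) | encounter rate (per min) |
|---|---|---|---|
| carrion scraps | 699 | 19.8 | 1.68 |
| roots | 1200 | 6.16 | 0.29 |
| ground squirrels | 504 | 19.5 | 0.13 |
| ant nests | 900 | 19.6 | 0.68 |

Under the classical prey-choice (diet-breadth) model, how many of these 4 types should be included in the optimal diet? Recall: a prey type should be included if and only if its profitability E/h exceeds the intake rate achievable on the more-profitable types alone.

E/h in descending order: roots 195, ant nests 45.9, carrion scraps 35.3, ground squirrels 25.8 kJ/min. The optimal diet is the largest prefix of this list for which every included type satisfies E_i/h_i > R on the types above it.
Rate on top 1: 124.9. ant nests: 45.9 < 124.9 → exclude; stop.
Optimal diet: roots — 1 of 4 types.

1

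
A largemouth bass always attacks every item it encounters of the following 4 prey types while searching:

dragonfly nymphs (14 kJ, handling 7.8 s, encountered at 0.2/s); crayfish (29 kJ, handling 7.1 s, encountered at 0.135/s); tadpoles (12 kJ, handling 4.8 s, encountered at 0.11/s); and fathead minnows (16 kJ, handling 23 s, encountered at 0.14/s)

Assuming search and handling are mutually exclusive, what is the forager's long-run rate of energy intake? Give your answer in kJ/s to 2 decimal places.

R = Σλ_iE_i / (1 + Σλ_ih_i)
Numerator: 0.2×14 + 0.135×29 + 0.11×12 + 0.14×16 = 10.28
Denominator: 1 + 0.2×7.8 + 0.135×7.1 + 0.11×4.8 + 0.14×23 = 7.267
R = 10.28/7.267 = 1.414 kJ/s

1.41 kJ/s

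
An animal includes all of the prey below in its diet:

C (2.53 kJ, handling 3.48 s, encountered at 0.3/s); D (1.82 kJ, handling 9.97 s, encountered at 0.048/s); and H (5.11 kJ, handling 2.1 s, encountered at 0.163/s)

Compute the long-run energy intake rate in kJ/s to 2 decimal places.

0.59 kJ/s

R = (0.3×2.53 + 0.048×1.82 + 0.163×5.11) / (1 + 0.3×3.48 + 0.048×9.97 + 0.163×2.1) = 1.679/2.865 = 0.5862 kJ/s.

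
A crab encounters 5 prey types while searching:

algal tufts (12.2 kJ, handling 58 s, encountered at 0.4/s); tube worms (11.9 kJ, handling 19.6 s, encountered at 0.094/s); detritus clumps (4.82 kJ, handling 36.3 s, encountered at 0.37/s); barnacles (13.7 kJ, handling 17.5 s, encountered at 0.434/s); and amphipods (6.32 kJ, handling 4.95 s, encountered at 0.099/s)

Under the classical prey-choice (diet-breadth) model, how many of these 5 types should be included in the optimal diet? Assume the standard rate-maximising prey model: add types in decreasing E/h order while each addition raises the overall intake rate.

Profitabilities (E/h, kJ/s): amphipods 1.28, barnacles 0.783, tube worms 0.607, algal tufts 0.21, detritus clumps 0.133. Add prey in this order while the next type's profitability exceeds the intake rate on those already taken.
Rate on top 1: 0.4199. barnacles: 0.783 > 0.4199 → include.
Rate on top 2: 0.7233. tube worms: 0.607 < 0.7233 → exclude; stop.
Optimal diet: amphipods, barnacles — 2 of 5 types.

2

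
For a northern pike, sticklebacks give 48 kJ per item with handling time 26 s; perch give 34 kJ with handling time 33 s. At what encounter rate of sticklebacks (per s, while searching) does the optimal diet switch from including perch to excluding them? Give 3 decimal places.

0.049 per s

At the threshold, the rate on sticklebacks alone equals the profitability of perch: λ·48/(1 + λ·26) = 34/33 = 1.03.
Rearranging, λ(48 − 1.03×26) = 1.03, so λ = 1.03/21.21 = 0.04857 per s.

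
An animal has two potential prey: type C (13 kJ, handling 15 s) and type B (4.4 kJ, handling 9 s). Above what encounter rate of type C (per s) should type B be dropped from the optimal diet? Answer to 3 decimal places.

At the threshold, the rate on type C alone equals the profitability of type B: λ·13/(1 + λ·15) = 4.4/9 = 0.4889.
Rearranging, λ(13 − 0.4889×15) = 0.4889, so λ = 0.4889/5.667 = 0.08627 per s.

0.086 per s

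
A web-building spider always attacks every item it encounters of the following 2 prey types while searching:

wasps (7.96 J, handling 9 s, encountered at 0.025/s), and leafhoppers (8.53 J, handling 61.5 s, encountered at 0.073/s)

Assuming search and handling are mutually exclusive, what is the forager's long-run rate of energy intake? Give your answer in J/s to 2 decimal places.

Energy encountered per unit search time: 0.025×7.96 + 0.073×8.53 = 0.8217 J/s.
Handling time per unit search time: 0.025×9 + 0.073×61.5 = 4.714.
Rate = 0.8217/(1 + 4.714) = 0.1438 J/s.

0.14 J/s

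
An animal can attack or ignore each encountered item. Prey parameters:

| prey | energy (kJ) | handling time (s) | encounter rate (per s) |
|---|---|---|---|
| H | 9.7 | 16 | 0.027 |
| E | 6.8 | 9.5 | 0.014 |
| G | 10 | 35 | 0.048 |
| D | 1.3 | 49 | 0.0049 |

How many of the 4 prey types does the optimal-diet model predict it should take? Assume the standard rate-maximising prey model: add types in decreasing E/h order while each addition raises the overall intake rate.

3

Rank by E/h (kJ/s): E 0.716, H 0.606, G 0.286, D 0.0265. Include each in turn until the next type's E/h falls below the running intake rate.
Rate on top 1: 0.08402. H: 0.606 > 0.08402 → include.
Rate on top 2: 0.2282. G: 0.286 > 0.2282 → include.
Rate on top 3: 0.258. D: 0.0265 < 0.258 → exclude; stop.
Optimal diet: E, H, G — 3 of 4 types.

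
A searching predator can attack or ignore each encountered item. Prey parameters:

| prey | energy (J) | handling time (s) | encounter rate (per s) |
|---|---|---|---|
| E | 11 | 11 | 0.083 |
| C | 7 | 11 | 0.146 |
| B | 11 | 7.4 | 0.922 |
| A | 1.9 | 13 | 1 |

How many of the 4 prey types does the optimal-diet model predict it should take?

1

Profitabilities (E/h, J/s): B 1.49, E 1, C 0.636, A 0.146. Add prey in this order while the next type's profitability exceeds the intake rate on those already taken.
Rate on top 1: 1.296. E: 1 < 1.296 → exclude; stop.
Optimal diet: B — 1 of 4 types.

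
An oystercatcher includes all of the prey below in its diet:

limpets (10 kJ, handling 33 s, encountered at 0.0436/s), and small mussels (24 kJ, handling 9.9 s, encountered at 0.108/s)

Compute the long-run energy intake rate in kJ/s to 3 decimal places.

0.863 kJ/s

R = (0.0436×10 + 0.108×24) / (1 + 0.0436×33 + 0.108×9.9) = 3.028/3.508 = 0.8632 kJ/s.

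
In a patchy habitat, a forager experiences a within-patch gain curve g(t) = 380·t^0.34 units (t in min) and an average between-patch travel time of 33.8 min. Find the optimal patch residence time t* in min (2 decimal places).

17.41 min

By the marginal value theorem, leave when the instantaneous gain rate g'(t) equals the habitat-wide average g(t)/(T + t).
g'(t) = 0.34·380·t^-0.66. Setting 0.34·380·t^-0.66 = 380·t^0.34/(33.8+t) gives 0.34(33.8+t) = t, so 0.66·t = 0.34×33.8.
t* = 0.34×33.8/0.66 = 17.41 min.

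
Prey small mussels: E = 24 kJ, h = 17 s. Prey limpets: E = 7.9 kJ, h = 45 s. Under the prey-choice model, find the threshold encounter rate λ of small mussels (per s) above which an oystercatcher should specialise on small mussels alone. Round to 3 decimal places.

0.008 per s

The zero-one rule: include limpets iff E₂/h₂ > λE₁/(1+λh₁). Equality gives the switch point.
λE₁h₂ = E₂ + λE₂h₁ ⇒ λ = E₂/(E₁h₂ − E₂h₁) = 7.9/(1080 − 134.3) = 0.008354 per s.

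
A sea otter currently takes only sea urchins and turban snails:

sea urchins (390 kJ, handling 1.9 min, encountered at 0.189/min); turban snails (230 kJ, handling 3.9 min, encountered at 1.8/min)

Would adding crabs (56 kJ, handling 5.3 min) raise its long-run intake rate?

Intake rate on the current diet: R = (0.189×390 + 1.8×230) / (1 + 0.189×1.9 + 1.8×3.9) = 487.7/8.379 = 58.21 kJ/min.
crabs: E/h = 56/5.3 = 10.57 kJ/min.
Since 10.57 < R, time spent handling crabs is better spent searching.

No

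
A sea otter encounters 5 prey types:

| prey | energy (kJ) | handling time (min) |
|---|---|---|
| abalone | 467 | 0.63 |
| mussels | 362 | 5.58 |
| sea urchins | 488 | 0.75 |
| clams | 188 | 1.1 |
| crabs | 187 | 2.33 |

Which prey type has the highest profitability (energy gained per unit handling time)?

abalone

In descending order of E/h:
abalone: 467/0.63 = 741 kJ/min
sea urchins: 488/0.75 = 651 kJ/min
clams: 188/1.1 = 171 kJ/min
crabs: 187/2.33 = 80.3 kJ/min
mussels: 362/5.58 = 64.9 kJ/min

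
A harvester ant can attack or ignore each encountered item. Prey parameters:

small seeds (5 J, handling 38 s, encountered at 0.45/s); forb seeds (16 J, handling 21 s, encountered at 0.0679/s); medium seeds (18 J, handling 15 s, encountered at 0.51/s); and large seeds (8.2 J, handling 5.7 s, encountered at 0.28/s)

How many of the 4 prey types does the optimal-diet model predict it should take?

E/h in descending order: large seeds 1.44, medium seeds 1.2, forb seeds 0.762, small seeds 0.132 J/s. The optimal diet is the largest prefix of this list for which every included type satisfies E_i/h_i > R on the types above it.
Rate on top 1: 0.8844. medium seeds: 1.2 > 0.8844 → include.
Rate on top 2: 1.12. forb seeds: 0.762 < 1.12 → exclude; stop.
Optimal diet: large seeds, medium seeds — 2 of 4 types.

2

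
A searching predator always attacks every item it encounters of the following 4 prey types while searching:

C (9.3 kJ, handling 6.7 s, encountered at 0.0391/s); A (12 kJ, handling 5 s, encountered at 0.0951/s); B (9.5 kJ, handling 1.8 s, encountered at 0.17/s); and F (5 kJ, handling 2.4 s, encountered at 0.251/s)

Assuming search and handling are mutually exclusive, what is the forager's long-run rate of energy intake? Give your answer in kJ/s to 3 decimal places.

1.653 kJ/s

R = Σλ_iE_i / (1 + Σλ_ih_i)
Numerator: 0.0391×9.3 + 0.0951×12 + 0.17×9.5 + 0.251×5 = 4.375
Denominator: 1 + 0.0391×6.7 + 0.0951×5 + 0.17×1.8 + 0.251×2.4 = 2.646
R = 4.375/2.646 = 1.653 kJ/s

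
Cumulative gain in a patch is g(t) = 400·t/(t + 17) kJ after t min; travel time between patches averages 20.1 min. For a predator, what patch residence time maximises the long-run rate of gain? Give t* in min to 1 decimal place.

18.5 min

Maximise g(t)/(T+t): set derivative to zero → g'(t)(T+t) = g(t).
g'(t) = 400·17/(t + 17)². Setting 400·17/(t+17)² = 400t/[(t+17)(20.1+t)] gives 17(20.1+t) = t(t+17), so t² = 17×20.1 = 341.7.
t* = √341.7 = 18.49 min.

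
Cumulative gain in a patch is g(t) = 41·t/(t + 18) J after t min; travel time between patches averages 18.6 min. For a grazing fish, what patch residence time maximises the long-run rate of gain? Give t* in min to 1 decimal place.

By the marginal value theorem, leave when the instantaneous gain rate g'(t) equals the habitat-wide average g(t)/(T + t).
g'(t) = 41·18/(t + 18)². Setting 41·18/(t+18)² = 41t/[(t+18)(18.6+t)] gives 18(18.6+t) = t(t+18), so t² = 18×18.6 = 334.8.
t* = √334.8 = 18.3 min.

18.3 min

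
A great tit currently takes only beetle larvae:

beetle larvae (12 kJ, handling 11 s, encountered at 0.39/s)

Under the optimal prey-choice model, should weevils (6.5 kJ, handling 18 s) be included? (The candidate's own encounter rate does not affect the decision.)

No

Intake rate on the current diet: R = (0.39×12) / (1 + 0.39×11) = 4.68/5.29 = 0.8847 kJ/s.
Profitability of weevils: 6.5/18 = 0.3611 kJ/s.
Since 0.3611 < R, time spent handling weevils is better spent searching.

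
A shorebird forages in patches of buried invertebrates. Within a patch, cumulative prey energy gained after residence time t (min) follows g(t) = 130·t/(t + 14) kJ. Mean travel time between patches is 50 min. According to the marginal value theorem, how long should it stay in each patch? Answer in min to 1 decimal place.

26.5 min

By the marginal value theorem, leave when the instantaneous gain rate g'(t) equals the habitat-wide average g(t)/(T + t).
g'(t) = 130·14/(t + 14)². Setting 130·14/(t+14)² = 130t/[(t+14)(50+t)] gives 14(50+t) = t(t+14), so t² = 14×50 = 700.
t* = √700 = 26.46 min.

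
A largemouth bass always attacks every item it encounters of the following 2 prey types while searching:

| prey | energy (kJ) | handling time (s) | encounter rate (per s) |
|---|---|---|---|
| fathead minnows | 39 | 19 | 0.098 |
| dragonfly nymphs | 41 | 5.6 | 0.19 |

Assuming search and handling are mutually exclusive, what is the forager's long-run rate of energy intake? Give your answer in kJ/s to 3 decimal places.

R = Σλ_iE_i / (1 + Σλ_ih_i)
Numerator: 0.098×39 + 0.19×41 = 11.61
Denominator: 1 + 0.098×19 + 0.19×5.6 = 3.926
R = 11.61/3.926 = 2.958 kJ/s

2.958 kJ/s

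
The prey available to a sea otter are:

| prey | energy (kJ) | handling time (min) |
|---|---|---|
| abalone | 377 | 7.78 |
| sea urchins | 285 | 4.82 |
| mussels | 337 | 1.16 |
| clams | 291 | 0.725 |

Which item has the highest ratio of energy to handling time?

Profitability E/h (kJ/min): abalone = 377/7.78 = 48.5, sea urchins = 285/4.82 = 59.1, mussels = 337/1.16 = 291, clams = 291/0.725 = 401.
Ranked: clams > mussels > sea urchins > abalone.

clams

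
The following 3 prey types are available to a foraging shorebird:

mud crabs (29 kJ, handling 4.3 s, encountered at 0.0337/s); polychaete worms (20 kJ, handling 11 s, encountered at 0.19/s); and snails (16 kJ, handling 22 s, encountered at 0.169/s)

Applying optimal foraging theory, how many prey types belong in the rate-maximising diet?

2

Rank by E/h (kJ/s): mud crabs 6.74, polychaete worms 1.82, snails 0.727. Include each in turn until the next type's E/h falls below the running intake rate.
Rate on top 1: 0.8536. polychaete worms: 1.82 > 0.8536 → include.
Rate on top 2: 1.477. snails: 0.727 < 1.477 → exclude; stop.
Optimal diet: mud crabs, polychaete worms — 2 of 3 types.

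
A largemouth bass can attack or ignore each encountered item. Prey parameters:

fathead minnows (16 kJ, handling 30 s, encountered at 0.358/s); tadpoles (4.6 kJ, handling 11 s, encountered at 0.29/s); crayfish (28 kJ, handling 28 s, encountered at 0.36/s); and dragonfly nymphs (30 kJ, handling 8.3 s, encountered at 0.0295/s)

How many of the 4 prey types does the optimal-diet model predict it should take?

E/h in descending order: dragonfly nymphs 3.61, crayfish 1, fathead minnows 0.533, tadpoles 0.418 kJ/s. The optimal diet is the largest prefix of this list for which every included type satisfies E_i/h_i > R on the types above it.
Rate on top 1: 0.7109. crayfish: 1 > 0.7109 → include.
Rate on top 2: 0.9682. fathead minnows: 0.533 < 0.9682 → exclude; stop.
Optimal diet: dragonfly nymphs, crayfish — 2 of 4 types.

2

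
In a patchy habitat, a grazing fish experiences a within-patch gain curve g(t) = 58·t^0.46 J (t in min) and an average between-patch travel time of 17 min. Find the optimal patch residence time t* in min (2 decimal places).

14.48 min

Optimal t* satisfies g'(t*) = g(t*)/(T + t*).
g'(t) = 0.46·58·t^-0.54. Setting 0.46·58·t^-0.54 = 58·t^0.46/(17+t) gives 0.46(17+t) = t, so 0.54·t = 0.46×17.
t* = 0.46×17/0.54 = 14.48 min.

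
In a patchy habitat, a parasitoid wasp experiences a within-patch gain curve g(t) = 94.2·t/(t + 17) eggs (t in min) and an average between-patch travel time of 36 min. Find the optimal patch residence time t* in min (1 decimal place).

Maximise g(t)/(T+t): set derivative to zero → g'(t)(T+t) = g(t).
g'(t) = 94.2·17/(t + 17)². Setting 94.2·17/(t+17)² = 94.2t/[(t+17)(36+t)] gives 17(36+t) = t(t+17), so t² = 17×36 = 612.
t* = √612 = 24.74 min.

24.7 min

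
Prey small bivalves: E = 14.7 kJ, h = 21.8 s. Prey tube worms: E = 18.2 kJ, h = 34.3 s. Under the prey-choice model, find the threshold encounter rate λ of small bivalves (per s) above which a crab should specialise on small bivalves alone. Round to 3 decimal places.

At the threshold, the rate on small bivalves alone equals the profitability of tube worms: λ·14.7/(1 + λ·21.8) = 18.2/34.3 = 0.5306.
Rearranging, λ(14.7 − 0.5306×21.8) = 0.5306, so λ = 0.5306/3.133 = 0.1694 per s.

0.169 per s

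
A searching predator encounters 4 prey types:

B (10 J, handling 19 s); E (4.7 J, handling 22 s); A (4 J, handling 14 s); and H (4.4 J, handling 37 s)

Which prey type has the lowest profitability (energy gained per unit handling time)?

Profitability E/h (J/s): B = 10/19 = 0.526, E = 4.7/22 = 0.214, A = 4/14 = 0.286, H = 4.4/37 = 0.119.
Ranked: B > A > E > H.

H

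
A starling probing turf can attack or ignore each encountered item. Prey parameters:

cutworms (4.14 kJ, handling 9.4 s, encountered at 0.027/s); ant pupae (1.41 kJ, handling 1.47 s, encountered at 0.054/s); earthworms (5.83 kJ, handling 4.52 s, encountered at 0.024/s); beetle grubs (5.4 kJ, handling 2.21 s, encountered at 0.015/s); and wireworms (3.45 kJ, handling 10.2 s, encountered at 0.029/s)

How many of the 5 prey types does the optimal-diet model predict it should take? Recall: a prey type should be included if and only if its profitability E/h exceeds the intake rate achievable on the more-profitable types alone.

Profitabilities (E/h, kJ/s): beetle grubs 2.44, earthworms 1.29, ant pupae 0.959, cutworms 0.44, wireworms 0.338. Add prey in this order while the next type's profitability exceeds the intake rate on those already taken.
Rate on top 1: 0.0784. earthworms: 1.29 > 0.0784 → include.
Rate on top 2: 0.1935. ant pupae: 0.959 > 0.1935 → include.
Rate on top 3: 0.2433. cutworms: 0.44 > 0.2433 → include.
Rate on top 4: 0.2772. wireworms: 0.338 > 0.2772 → include.
Optimal diet: beetle grubs, earthworms, ant pupae, cutworms, wireworms — 5 of 5 types.

5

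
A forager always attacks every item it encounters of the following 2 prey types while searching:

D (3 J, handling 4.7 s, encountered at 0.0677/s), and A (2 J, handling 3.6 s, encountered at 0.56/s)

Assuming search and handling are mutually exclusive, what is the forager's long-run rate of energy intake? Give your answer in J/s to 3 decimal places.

0.397 J/s

R = Σλ_iE_i / (1 + Σλ_ih_i)
Numerator: 0.0677×3 + 0.56×2 = 1.323
Denominator: 1 + 0.0677×4.7 + 0.56×3.6 = 3.334
R = 1.323/3.334 = 0.3968 J/s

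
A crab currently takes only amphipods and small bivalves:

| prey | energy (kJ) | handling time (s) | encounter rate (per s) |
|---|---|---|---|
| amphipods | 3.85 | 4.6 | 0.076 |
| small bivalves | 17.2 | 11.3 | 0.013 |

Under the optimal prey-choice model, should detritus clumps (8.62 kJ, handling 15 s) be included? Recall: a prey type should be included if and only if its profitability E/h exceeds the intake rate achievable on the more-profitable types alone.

On amphipods and small bivalves alone, R = ΣλE/(1+Σλh) = 0.5162/1.496 = 0.3449 kJ/s.
Profitability of detritus clumps: 8.62/15 = 0.5747 kJ/s.
Since 0.5747 > R, including detritus clumps increases the long-run rate.

Yes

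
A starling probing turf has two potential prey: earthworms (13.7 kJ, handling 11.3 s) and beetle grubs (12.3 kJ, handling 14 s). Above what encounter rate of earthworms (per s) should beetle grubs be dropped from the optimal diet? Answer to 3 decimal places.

0.233 per s

At the threshold, the rate on earthworms alone equals the profitability of beetle grubs: λ·13.7/(1 + λ·11.3) = 12.3/14 = 0.8786.
Rearranging, λ(13.7 − 0.8786×11.3) = 0.8786, so λ = 0.8786/3.772 = 0.2329 per s.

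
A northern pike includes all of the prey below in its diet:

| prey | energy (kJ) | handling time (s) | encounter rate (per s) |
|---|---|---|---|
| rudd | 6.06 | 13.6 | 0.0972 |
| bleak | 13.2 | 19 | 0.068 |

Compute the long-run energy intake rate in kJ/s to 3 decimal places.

0.411 kJ/s

R = Σλ_iE_i / (1 + Σλ_ih_i)
Numerator: 0.0972×6.06 + 0.068×13.2 = 1.487
Denominator: 1 + 0.0972×13.6 + 0.068×19 = 3.614
R = 1.487/3.614 = 0.4114 kJ/s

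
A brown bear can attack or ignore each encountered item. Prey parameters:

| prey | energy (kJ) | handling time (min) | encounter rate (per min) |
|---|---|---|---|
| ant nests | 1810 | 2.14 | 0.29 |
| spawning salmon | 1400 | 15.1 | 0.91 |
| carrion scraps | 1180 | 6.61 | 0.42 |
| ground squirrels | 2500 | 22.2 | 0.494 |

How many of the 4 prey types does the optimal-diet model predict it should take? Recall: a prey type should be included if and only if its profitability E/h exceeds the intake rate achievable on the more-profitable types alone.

Rank by E/h (kJ/min): ant nests 846, carrion scraps 179, ground squirrels 113, spawning salmon 92.7. Include each in turn until the next type's E/h falls below the running intake rate.
Rate on top 1: 323.9. carrion scraps: 179 < 323.9 → exclude; stop.
Optimal diet: ant nests — 1 of 4 types.

1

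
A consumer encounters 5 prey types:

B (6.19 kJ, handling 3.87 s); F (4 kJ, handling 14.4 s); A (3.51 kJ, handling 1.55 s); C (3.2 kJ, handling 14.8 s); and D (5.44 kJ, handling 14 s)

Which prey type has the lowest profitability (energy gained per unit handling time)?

C

Profitability E/h (kJ/s): B = 6.19/3.87 = 1.6, F = 4/14.4 = 0.278, A = 3.51/1.55 = 2.26, C = 3.2/14.8 = 0.216, D = 5.44/14 = 0.389.
Ranked: A > B > D > F > C.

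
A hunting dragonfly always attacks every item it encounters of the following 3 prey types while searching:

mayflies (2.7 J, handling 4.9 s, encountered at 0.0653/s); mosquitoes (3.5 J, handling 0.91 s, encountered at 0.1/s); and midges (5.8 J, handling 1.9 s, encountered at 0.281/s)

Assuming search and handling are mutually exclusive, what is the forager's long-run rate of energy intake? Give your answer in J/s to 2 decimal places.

1.11 J/s

Energy encountered per unit search time: 0.0653×2.7 + 0.1×3.5 + 0.281×5.8 = 2.156 J/s.
Handling time per unit search time: 0.0653×4.9 + 0.1×0.91 + 0.281×1.9 = 0.9449.
Rate = 2.156/(1 + 0.9449) = 1.109 J/s.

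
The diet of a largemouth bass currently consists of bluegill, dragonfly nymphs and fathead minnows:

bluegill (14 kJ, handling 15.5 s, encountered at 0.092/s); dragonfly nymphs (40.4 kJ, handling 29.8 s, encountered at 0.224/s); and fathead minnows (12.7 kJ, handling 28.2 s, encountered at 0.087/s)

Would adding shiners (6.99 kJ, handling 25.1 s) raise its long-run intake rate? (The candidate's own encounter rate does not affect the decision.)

No

On bluegill, dragonfly nymphs and fathead minnows alone, R = ΣλE/(1+Σλh) = 11.44/11.55 = 0.9903 kJ/s.
shiners: E/h = 6.99/25.1 = 0.2785 kJ/s.
Since 0.2785 < R, time spent handling shiners is better spent searching.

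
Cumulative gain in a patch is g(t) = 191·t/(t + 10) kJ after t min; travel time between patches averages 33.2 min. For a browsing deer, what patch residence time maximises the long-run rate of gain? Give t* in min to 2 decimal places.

18.22 min

Optimal t* satisfies g'(t*) = g(t*)/(T + t*).
g'(t) = 191·10/(t + 10)². Setting 191·10/(t+10)² = 191t/[(t+10)(33.2+t)] gives 10(33.2+t) = t(t+10), so t² = 10×33.2 = 332.
t* = √332 = 18.22 min.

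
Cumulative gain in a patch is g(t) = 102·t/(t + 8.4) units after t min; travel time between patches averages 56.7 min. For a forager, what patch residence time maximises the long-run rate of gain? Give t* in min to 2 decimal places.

By the marginal value theorem, leave when the instantaneous gain rate g'(t) equals the habitat-wide average g(t)/(T + t).
g'(t) = 102·8.4/(t + 8.4)². Setting 102·8.4/(t+8.4)² = 102t/[(t+8.4)(56.7+t)] gives 8.4(56.7+t) = t(t+8.4), so t² = 8.4×56.7 = 476.3.
t* = √476.3 = 21.82 min.

21.82 min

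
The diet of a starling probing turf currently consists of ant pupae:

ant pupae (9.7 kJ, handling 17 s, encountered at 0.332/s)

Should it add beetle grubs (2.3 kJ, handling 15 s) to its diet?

No

Intake rate on the current diet: R = (0.332×9.7) / (1 + 0.332×17) = 3.22/6.644 = 0.4847 kJ/s.
Profitability of beetle grubs: 2.3/15 = 0.1533 kJ/s.
Since 0.1533 < R, time spent handling beetle grubs is better spent searching.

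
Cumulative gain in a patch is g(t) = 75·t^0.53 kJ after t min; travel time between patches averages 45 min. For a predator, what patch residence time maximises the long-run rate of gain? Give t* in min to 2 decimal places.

50.74 min

Maximise g(t)/(T+t): set derivative to zero → g'(t)(T+t) = g(t).
g'(t) = 0.53·75·t^-0.47. Setting 0.53·75·t^-0.47 = 75·t^0.53/(45+t) gives 0.53(45+t) = t, so 0.47·t = 0.53×45.
t* = 0.53×45/0.47 = 50.74 min.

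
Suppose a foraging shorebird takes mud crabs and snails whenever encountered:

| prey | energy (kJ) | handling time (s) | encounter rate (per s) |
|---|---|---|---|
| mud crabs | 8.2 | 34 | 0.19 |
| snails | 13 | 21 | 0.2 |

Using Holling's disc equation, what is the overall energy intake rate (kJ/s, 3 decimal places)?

0.357 kJ/s

R = Σλ_iE_i / (1 + Σλ_ih_i)
Numerator: 0.19×8.2 + 0.2×13 = 4.158
Denominator: 1 + 0.19×34 + 0.2×21 = 11.66
R = 4.158/11.66 = 0.3566 kJ/s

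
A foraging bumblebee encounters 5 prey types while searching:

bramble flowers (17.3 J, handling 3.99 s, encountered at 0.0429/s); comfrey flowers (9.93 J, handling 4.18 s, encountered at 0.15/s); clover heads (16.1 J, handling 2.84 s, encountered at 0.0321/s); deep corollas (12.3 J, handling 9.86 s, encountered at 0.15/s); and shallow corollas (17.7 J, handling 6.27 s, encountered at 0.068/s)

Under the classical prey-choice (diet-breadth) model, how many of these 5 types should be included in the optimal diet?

Rank by E/h (J/s): clover heads 5.67, bramble flowers 4.34, shallow corollas 2.82, comfrey flowers 2.38, deep corollas 1.25. Include each in turn until the next type's E/h falls below the running intake rate.
Rate on top 1: 0.4736. bramble flowers: 4.34 > 0.4736 → include.
Rate on top 2: 0.9973. shallow corollas: 2.82 > 0.9973 → include.
Rate on top 3: 1.458. comfrey flowers: 2.38 > 1.458 → include.
Rate on top 4: 1.707. deep corollas: 1.25 < 1.707 → exclude; stop.
Optimal diet: clover heads, bramble flowers, shallow corollas, comfrey flowers — 4 of 5 types.

4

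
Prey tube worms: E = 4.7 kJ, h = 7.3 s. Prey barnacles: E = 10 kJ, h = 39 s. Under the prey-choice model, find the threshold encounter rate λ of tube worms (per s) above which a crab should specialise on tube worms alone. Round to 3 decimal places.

Drop barnacles once their profitability E₂/h₂ falls below the rate achievable on tube worms alone: E₂/h₂ = λE₁/(1 + λh₁).
Solve for λ: λE₁h₂ = E₂(1 + λh₁) → λ(E₁h₂ − E₂h₁) = E₂ → λ = E₂/(E₁h₂ − E₂h₁).
λ = 10/(4.7×39 − 10×7.3) = 10/110.3 = 0.09066 per s.

0.091 per s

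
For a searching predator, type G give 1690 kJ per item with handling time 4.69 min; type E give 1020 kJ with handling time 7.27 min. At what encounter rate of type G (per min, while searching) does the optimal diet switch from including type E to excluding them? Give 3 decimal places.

Drop type E once their profitability E₂/h₂ falls below the rate achievable on type G alone: E₂/h₂ = λE₁/(1 + λh₁).
Solve for λ: λE₁h₂ = E₂(1 + λh₁) → λ(E₁h₂ − E₂h₁) = E₂ → λ = E₂/(E₁h₂ − E₂h₁).
λ = 1020/(1690×7.27 − 1020×4.69) = 1020/7502 = 0.136 per min.

0.136 per min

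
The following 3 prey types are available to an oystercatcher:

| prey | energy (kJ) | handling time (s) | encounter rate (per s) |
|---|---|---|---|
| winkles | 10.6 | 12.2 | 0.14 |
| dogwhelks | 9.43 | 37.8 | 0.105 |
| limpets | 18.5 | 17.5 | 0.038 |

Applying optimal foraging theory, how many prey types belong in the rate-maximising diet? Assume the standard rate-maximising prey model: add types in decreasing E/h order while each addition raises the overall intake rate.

Profitabilities (E/h, kJ/s): limpets 1.06, winkles 0.869, dogwhelks 0.249. Add prey in this order while the next type's profitability exceeds the intake rate on those already taken.
Rate on top 1: 0.4222. winkles: 0.869 > 0.4222 → include.
Rate on top 2: 0.6484. dogwhelks: 0.249 < 0.6484 → exclude; stop.
Optimal diet: limpets, winkles — 2 of 3 types.

2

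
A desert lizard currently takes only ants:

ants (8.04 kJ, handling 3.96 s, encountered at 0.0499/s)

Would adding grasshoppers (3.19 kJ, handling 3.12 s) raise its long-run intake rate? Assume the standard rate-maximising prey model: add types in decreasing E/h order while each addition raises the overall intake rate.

Yes

Intake rate on the current diet: R = (0.0499×8.04) / (1 + 0.0499×3.96) = 0.4012/1.198 = 0.335 kJ/s.
Profitability of grasshoppers: 3.19/3.12 = 1.022 kJ/s.
1.022 > 0.335, so adding grasshoppers raises the average — include it.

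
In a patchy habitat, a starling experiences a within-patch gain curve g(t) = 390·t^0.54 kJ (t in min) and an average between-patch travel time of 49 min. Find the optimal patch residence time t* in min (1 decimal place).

57.5 min

Optimal t* satisfies g'(t*) = g(t*)/(T + t*).
g'(t) = 0.54·390·t^-0.46. Setting 0.54·390·t^-0.46 = 390·t^0.54/(49+t) gives 0.54(49+t) = t, so 0.46·t = 0.54×49.
t* = 0.54×49/0.46 = 57.52 min.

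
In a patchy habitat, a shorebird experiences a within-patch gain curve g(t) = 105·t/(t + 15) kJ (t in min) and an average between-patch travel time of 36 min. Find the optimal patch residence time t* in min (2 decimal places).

23.24 min

Maximise g(t)/(T+t): set derivative to zero → g'(t)(T+t) = g(t).
g'(t) = 105·15/(t + 15)². Setting 105·15/(t+15)² = 105t/[(t+15)(36+t)] gives 15(36+t) = t(t+15), so t² = 15×36 = 540.
t* = √540 = 23.24 min.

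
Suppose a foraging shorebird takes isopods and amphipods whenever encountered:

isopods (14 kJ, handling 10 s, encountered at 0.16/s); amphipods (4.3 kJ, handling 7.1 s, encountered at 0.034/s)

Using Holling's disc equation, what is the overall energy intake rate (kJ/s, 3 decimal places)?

0.840 kJ/s

R = (0.16×14 + 0.034×4.3) / (1 + 0.16×10 + 0.034×7.1) = 2.386/2.841 = 0.8398 kJ/s.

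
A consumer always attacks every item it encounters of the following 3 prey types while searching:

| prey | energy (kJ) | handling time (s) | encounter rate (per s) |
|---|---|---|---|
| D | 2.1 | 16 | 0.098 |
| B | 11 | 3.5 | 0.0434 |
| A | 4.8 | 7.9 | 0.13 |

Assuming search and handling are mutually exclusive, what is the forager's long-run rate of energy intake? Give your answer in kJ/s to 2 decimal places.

R = (0.098×2.1 + 0.0434×11 + 0.13×4.8) / (1 + 0.098×16 + 0.0434×3.5 + 0.13×7.9) = 1.307/3.747 = 0.3489 kJ/s.

0.35 kJ/s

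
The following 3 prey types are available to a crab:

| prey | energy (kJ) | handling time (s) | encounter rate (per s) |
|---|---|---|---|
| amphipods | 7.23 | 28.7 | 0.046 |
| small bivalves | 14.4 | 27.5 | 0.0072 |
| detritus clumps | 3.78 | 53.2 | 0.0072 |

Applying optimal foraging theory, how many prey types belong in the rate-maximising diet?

2

E/h in descending order: small bivalves 0.524, amphipods 0.252, detritus clumps 0.0711 kJ/s. The optimal diet is the largest prefix of this list for which every included type satisfies E_i/h_i > R on the types above it.
Rate on top 1: 0.08654. amphipods: 0.252 > 0.08654 → include.
Rate on top 2: 0.1732. detritus clumps: 0.0711 < 0.1732 → exclude; stop.
Optimal diet: small bivalves, amphipods — 2 of 3 types.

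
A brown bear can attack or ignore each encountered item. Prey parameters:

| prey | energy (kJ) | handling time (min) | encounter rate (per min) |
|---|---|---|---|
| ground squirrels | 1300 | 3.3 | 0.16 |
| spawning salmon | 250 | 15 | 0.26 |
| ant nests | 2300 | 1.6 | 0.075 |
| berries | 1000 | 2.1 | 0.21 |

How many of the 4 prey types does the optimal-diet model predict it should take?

3

E/h in descending order: ant nests 1.44e+03, berries 476, ground squirrels 394, spawning salmon 16.7 kJ/min. The optimal diet is the largest prefix of this list for which every included type satisfies E_i/h_i > R on the types above it.
Rate on top 1: 154. berries: 476 > 154 → include.
Rate on top 2: 245. ground squirrels: 394 > 245 → include.
Rate on top 3: 282.7. spawning salmon: 16.7 < 282.7 → exclude; stop.
Optimal diet: ant nests, berries, ground squirrels — 3 of 4 types.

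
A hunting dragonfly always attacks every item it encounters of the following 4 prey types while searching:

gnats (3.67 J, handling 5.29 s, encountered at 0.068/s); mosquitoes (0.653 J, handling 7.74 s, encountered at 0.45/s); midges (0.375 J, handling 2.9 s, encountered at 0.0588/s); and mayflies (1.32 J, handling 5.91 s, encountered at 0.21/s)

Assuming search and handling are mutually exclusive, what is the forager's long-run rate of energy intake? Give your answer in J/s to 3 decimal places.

0.135 J/s

R = (0.068×3.67 + 0.45×0.653 + 0.0588×0.375 + 0.21×1.32) / (1 + 0.068×5.29 + 0.45×7.74 + 0.0588×2.9 + 0.21×5.91) = 0.8427/6.254 = 0.1347 J/s.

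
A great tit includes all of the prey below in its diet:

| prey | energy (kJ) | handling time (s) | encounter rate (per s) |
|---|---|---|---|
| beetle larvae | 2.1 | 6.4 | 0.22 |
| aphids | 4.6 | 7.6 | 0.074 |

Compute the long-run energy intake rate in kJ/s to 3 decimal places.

0.270 kJ/s

R = Σλ_iE_i / (1 + Σλ_ih_i)
Numerator: 0.22×2.1 + 0.074×4.6 = 0.8024
Denominator: 1 + 0.22×6.4 + 0.074×7.6 = 2.97
R = 0.8024/2.97 = 0.2701 kJ/s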